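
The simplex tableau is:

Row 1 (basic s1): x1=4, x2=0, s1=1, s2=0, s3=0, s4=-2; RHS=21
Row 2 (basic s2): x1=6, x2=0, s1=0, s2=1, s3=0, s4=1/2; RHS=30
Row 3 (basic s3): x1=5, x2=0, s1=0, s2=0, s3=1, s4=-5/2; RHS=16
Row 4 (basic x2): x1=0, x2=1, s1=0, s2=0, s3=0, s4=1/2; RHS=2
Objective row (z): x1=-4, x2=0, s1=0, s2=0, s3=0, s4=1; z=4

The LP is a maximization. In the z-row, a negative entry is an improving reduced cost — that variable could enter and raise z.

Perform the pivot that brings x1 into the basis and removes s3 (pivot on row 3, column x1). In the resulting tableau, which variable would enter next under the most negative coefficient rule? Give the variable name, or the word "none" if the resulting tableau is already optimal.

Pivot element 5. New z-row = old z-row − (-4)·(row 3/5).
Updated z-row coefficients: x1: 0, x2: 0, s1: 0, s2: 0, s3: 4/5, s4: -1.
The most negative is -1 in column s4, so s4 would enter next.

s4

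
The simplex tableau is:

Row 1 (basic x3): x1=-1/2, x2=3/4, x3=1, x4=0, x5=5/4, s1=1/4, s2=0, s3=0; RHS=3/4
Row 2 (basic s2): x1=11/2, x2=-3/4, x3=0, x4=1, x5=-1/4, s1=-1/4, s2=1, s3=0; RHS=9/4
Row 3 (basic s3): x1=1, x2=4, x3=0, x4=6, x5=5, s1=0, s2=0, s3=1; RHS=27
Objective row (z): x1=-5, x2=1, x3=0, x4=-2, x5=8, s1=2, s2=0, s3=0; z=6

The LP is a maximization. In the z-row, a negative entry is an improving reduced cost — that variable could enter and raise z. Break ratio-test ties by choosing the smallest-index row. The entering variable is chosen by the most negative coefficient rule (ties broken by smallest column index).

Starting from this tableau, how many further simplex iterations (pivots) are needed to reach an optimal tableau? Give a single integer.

3

pivot: x1 in, s2 out → z = 177/22
pivot: x4 in, x1 out → z = 21/2
pivot: x2 in, x3 out → z = 11
No improving column remains; optimal.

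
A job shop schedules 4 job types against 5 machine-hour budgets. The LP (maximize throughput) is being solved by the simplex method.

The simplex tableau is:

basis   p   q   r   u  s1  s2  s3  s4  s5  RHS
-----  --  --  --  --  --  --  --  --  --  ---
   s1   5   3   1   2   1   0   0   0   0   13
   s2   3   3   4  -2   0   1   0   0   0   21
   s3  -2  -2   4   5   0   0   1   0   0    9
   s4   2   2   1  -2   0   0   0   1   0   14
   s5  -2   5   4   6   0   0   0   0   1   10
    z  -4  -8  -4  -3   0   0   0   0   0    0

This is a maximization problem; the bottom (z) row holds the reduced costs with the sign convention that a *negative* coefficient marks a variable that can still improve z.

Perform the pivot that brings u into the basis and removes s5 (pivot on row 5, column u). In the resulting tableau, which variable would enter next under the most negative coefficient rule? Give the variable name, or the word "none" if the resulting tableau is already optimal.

q

Pivot element 6. New z-row = old z-row − (-3)·(row 5/6).
Updated z-row coefficients: p: -5, q: -11/2, r: -2, u: 0, s1: 0, s2: 0, s3: 0, s4: 0, s5: 1/2.
The most negative is -11/2 in column q, so q would enter next.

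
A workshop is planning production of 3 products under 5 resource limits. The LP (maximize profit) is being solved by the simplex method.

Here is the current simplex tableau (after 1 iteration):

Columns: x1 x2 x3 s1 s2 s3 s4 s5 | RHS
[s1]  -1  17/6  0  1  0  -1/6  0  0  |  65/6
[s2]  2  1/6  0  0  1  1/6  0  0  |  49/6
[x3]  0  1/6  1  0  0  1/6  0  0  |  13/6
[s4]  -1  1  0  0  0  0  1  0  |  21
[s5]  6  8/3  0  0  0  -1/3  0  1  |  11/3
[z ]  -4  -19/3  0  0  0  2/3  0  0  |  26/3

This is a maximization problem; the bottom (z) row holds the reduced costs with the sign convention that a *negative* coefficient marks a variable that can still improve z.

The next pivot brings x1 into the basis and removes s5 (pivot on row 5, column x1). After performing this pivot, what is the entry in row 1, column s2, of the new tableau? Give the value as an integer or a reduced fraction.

Pivot element is row 5, column x1: 6.
Normalize row 5: new (row 5, s2) = 0/6 = 0.
row 1 ← row 1 − (-1)·(new row 5): 0 − (-1)·0 = 0.

0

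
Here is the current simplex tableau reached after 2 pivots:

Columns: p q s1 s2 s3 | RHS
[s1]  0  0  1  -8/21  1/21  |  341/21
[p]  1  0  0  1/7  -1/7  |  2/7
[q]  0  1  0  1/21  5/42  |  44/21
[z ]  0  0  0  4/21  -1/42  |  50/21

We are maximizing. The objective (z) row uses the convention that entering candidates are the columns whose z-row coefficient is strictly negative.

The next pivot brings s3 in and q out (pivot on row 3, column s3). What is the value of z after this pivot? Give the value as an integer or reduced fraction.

Minimum ratio for s3: (44/21)/(5/42) = 88/5.
z changes by −(z-row coeff of s3)·ratio = −(-1/42)·(88/5) = 44/105.
New z = 50/21 + (44/105) = 14/5.

14/5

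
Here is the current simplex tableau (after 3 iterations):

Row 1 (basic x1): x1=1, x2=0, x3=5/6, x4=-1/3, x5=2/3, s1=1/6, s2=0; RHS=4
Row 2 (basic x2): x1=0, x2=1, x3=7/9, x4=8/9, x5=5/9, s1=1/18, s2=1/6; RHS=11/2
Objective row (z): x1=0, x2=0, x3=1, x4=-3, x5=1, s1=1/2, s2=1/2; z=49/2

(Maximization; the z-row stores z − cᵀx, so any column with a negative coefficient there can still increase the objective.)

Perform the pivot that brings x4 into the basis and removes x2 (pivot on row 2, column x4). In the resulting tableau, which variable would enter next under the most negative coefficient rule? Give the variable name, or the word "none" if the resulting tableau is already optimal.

Pivot element 8/9. New z-row = old z-row − (-3)·(row 2/(8/9)).
Updated z-row coefficients: x1: 0, x2: 27/8, x3: 29/8, x4: 0, x5: 23/8, s1: 11/16, s2: 17/16.
No coefficient is strictly negative; the tableau after this pivot is optimal.

none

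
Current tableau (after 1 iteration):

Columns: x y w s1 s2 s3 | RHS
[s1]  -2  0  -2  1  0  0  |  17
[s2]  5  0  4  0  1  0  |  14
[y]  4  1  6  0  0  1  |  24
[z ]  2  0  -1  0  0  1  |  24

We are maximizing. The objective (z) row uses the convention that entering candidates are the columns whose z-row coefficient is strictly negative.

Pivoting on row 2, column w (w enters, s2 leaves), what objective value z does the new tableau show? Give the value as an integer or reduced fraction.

Minimum ratio for w: 14/4 = 7/2.
z changes by −(z-row coeff of w)·ratio = −(-1)·(7/2) = 7/2.
New z = 24 + (7/2) = 55/2.

55/2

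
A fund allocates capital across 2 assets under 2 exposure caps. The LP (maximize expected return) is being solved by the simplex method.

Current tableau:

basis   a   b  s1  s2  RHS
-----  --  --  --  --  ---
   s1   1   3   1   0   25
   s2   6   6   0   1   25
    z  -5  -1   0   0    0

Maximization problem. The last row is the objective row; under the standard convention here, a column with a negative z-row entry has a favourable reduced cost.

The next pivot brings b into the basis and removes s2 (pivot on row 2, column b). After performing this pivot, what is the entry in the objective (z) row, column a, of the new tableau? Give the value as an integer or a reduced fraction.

-4

Pivot element is row 2, column b: 6.
Normalize row 2: new (row 2, a) = 6/6 = 1.
z-row ← z-row − (-1)·(new row 2): -5 − (-1)·1 = -4.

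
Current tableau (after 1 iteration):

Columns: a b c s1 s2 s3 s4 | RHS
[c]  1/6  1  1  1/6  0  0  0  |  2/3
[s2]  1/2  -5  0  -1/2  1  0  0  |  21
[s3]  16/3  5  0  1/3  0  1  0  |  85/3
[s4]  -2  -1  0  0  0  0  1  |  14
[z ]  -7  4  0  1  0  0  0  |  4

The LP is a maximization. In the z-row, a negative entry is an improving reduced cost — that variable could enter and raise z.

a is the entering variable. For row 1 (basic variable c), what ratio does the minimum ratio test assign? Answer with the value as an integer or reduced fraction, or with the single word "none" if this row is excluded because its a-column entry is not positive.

4

Ratio = RHS / (a entry) = (2/3) / (1/6) = 4.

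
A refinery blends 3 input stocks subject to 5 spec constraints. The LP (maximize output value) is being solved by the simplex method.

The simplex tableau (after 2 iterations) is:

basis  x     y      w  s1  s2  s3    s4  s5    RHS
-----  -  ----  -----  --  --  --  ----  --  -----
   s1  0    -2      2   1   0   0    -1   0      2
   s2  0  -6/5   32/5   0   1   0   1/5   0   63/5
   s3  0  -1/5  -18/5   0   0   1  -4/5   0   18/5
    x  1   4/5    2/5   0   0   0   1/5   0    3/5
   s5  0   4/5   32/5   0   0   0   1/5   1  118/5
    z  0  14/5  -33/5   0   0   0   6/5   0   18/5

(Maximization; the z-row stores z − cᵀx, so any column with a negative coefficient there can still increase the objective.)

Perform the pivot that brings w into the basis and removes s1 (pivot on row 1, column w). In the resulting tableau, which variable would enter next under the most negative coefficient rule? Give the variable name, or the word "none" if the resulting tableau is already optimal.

Pivot element 2. New z-row = old z-row − (-33/5)·(row 1/2).
Updated z-row coefficients: x: 0, y: -19/5, w: 0, s1: 33/10, s2: 0, s3: 0, s4: -21/10, s5: 0.
The most negative is -19/5 in column y, so y would enter next.

y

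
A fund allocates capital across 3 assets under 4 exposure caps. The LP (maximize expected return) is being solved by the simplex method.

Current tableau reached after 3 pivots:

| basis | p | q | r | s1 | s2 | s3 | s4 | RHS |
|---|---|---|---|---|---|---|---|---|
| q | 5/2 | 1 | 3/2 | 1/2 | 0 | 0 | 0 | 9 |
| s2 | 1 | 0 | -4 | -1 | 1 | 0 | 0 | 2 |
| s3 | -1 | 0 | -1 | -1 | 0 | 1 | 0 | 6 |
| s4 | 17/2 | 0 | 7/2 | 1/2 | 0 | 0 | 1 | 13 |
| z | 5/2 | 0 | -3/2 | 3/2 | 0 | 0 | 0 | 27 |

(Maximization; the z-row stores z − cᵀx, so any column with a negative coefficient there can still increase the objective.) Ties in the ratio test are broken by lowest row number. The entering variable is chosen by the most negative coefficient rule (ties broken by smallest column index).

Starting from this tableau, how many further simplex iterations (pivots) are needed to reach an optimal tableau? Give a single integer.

1

pivot: r in, s4 out → z = 228/7
No improving column remains; optimal.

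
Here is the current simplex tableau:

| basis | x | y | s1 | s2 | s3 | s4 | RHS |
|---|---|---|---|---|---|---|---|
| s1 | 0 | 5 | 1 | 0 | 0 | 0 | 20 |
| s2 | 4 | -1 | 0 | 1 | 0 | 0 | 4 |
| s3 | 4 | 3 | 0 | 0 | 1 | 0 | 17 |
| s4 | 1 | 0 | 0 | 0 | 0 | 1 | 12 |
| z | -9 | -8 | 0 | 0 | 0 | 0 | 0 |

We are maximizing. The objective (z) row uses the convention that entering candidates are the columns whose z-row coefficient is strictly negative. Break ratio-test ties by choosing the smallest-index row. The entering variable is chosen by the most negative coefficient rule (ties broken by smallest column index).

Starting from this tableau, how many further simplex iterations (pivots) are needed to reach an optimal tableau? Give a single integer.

pivot: x in, s2 out → z = 9
pivot: y in, s3 out → z = 677/16
pivot: s2 in, s1 out → z = 173/4
No improving column remains; optimal.

3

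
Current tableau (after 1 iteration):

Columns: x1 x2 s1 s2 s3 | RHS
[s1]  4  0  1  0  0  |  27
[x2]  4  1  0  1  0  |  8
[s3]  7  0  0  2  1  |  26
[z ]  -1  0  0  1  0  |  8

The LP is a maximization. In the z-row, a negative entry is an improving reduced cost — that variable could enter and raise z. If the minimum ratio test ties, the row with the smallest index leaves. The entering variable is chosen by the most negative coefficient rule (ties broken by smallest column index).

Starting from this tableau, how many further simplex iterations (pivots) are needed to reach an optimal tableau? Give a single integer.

pivot: x1 in, x2 out → z = 10
No improving column remains; optimal.

1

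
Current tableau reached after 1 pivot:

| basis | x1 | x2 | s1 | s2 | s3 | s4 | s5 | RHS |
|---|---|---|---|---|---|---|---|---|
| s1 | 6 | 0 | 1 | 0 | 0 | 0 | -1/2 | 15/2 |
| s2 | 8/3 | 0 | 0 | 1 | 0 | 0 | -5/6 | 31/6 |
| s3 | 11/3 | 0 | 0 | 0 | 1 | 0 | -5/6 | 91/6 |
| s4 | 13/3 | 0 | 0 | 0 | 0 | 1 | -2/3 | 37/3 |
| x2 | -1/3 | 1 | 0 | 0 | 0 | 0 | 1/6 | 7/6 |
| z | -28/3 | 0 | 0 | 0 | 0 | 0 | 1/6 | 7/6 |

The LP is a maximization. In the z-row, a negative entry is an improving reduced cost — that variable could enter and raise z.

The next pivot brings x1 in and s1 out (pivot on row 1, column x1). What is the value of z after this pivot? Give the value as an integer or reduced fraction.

77/6

Minimum ratio for x1: (15/2)/6 = 5/4.
z changes by −(z-row coeff of x1)·ratio = −(-28/3)·(5/4) = 35/3.
New z = 7/6 + (35/3) = 77/6.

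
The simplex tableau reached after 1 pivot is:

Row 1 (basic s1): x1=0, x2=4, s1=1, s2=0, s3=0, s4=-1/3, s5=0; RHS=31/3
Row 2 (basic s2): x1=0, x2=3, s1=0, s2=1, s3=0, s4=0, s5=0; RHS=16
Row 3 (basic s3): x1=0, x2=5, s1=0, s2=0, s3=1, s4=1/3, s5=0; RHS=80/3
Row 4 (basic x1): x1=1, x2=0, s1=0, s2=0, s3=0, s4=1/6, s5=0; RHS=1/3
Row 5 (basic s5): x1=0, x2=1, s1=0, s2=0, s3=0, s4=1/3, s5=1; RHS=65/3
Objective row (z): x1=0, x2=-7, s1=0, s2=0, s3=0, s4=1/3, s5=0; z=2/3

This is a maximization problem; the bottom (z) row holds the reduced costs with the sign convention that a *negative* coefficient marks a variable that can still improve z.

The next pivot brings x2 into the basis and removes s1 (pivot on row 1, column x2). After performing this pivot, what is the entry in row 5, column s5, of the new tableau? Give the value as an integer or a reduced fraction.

Pivot element is row 1, column x2: 4.
Normalize row 1: new (row 1, s5) = 0/4 = 0.
row 5 ← row 5 − 1·(new row 1): 1 − 1·0 = 1.

1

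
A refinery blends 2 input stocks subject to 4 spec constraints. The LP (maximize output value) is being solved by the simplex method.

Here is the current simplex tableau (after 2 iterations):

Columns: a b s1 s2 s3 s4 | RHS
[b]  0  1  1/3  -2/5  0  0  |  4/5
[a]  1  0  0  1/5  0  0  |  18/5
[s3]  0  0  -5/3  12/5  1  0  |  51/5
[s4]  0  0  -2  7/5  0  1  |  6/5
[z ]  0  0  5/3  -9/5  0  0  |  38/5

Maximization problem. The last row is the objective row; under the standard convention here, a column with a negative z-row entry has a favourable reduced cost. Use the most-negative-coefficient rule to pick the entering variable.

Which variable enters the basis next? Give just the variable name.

Objective-row coefficients: a: 0, b: 0, s1: 5/3, s2: -9/5, s3: 0, s4: 0.
The most negative is -9/5 in column s2, so s2 enters.

s2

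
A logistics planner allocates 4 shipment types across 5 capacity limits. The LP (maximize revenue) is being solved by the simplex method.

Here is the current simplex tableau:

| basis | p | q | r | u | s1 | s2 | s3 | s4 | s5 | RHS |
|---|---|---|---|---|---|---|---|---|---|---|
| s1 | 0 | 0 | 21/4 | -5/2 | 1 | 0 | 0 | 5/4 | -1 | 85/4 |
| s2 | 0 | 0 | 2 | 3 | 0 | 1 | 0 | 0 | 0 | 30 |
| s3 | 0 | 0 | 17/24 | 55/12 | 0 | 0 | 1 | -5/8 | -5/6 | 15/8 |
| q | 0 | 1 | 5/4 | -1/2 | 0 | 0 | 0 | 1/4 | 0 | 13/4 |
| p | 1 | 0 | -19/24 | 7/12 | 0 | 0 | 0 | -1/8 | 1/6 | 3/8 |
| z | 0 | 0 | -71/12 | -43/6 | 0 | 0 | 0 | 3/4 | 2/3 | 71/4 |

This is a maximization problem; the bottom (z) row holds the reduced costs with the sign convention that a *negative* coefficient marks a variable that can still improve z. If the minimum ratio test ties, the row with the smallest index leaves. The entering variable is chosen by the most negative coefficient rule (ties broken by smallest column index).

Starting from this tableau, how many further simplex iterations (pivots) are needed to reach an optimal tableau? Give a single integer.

pivot: u in, s3 out → z = 455/22
pivot: r in, q out → z = 4847/146
pivot: s5 in, p out → z = 1372/31
No improving column remains; optimal.

3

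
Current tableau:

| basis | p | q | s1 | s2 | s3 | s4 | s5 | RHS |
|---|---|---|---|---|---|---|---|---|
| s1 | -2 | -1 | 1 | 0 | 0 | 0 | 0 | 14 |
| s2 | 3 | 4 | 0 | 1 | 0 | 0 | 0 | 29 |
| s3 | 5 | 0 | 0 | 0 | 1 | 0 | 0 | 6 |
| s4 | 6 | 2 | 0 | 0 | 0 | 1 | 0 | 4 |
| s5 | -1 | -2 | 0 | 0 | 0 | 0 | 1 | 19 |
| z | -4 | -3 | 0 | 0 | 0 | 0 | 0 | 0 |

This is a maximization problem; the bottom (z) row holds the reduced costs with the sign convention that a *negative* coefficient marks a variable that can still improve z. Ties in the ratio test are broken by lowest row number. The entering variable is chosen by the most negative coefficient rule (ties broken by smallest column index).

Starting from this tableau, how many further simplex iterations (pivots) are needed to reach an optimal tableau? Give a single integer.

2

pivot: p in, s4 out → z = 8/3
pivot: q in, p out → z = 6
No improving column remains; optimal.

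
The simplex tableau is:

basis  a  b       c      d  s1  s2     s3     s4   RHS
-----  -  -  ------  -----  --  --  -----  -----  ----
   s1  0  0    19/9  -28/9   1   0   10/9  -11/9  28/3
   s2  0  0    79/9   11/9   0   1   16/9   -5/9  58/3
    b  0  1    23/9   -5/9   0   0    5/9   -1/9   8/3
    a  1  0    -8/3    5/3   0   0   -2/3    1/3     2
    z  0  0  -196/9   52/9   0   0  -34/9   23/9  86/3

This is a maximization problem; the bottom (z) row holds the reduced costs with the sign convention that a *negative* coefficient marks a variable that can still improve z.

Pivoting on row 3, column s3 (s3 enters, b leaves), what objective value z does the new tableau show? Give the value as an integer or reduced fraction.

234/5

Minimum ratio for s3: (8/3)/(5/9) = 24/5.
z changes by −(z-row coeff of s3)·ratio = −(-34/9)·(24/5) = 272/15.
New z = 86/3 + (272/15) = 234/5.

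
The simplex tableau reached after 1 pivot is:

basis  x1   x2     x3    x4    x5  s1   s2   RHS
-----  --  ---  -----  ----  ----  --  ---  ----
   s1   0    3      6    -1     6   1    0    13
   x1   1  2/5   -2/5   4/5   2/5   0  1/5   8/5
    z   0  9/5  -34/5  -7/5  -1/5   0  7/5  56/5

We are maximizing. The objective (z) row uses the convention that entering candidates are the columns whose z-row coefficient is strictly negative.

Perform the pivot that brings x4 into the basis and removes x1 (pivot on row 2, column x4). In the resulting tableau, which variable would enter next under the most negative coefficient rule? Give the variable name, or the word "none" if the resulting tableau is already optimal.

Pivot element 4/5. New z-row = old z-row − (-7/5)·(row 2/(4/5)).
Updated z-row coefficients: x1: 7/4, x2: 5/2, x3: -15/2, x4: 0, x5: 1/2, s1: 0, s2: 7/4.
The most negative is -15/2 in column x3, so x3 would enter next.

x3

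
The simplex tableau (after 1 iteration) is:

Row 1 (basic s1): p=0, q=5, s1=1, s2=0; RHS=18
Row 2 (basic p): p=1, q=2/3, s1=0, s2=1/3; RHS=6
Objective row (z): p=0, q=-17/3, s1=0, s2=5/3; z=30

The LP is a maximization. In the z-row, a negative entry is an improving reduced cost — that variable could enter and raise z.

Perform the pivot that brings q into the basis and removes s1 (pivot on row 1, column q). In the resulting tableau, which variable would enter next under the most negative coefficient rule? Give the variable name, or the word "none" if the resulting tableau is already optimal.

none

Pivot element 5. New z-row = old z-row − (-17/3)·(row 1/5).
Updated z-row coefficients: p: 0, q: 0, s1: 17/15, s2: 5/3.
No coefficient is strictly negative; the tableau after this pivot is optimal.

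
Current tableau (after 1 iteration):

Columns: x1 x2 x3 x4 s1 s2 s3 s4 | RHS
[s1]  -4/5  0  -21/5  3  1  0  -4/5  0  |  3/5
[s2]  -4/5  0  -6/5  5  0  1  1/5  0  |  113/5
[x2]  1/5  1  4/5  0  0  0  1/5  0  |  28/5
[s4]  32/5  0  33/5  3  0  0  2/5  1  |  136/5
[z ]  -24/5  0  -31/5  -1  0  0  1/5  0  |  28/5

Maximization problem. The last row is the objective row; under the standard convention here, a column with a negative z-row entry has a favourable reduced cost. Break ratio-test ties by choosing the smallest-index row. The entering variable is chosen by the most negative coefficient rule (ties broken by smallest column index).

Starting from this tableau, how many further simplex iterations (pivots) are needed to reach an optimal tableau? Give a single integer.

pivot: x3 in, s4 out → z = 1028/33
No improving column remains; optimal.

1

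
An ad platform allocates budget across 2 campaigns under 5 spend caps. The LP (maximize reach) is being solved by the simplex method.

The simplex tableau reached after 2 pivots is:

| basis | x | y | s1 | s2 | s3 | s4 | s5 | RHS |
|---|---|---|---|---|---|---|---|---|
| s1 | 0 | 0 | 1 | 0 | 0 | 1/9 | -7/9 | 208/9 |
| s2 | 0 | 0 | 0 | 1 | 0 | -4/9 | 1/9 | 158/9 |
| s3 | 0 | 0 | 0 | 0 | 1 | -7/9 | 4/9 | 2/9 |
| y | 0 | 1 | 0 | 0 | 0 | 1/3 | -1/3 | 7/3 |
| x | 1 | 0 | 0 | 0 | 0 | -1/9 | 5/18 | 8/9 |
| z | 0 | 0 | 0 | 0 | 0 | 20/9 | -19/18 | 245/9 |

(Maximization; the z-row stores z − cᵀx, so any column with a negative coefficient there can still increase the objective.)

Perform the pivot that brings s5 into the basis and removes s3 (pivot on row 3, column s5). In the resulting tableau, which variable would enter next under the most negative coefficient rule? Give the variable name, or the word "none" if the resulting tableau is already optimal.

none

Pivot element 4/9. New z-row = old z-row − (-19/18)·(row 3/(4/9)).
Updated z-row coefficients: x: 0, y: 0, s1: 0, s2: 0, s3: 19/8, s4: 3/8, s5: 0.
No coefficient is strictly negative; the tableau after this pivot is optimal.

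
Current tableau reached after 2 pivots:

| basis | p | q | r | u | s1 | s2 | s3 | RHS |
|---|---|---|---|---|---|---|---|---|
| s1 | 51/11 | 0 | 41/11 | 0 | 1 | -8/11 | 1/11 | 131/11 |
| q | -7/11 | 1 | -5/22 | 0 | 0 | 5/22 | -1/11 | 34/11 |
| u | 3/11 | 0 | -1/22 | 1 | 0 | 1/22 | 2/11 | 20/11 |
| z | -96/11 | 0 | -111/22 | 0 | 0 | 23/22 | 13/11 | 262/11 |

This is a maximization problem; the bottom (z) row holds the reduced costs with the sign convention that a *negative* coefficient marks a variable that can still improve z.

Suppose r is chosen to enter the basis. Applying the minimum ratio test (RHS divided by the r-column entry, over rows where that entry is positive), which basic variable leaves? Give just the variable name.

Ratios: row 1 (s1): (131/11)/(41/11) = 131/41; row 2 (q): entry -5/22 ≤ 0, skip; row 3 (u): entry -1/22 ≤ 0, skip.
Minimum ratio 131/41 is in the s1 row, so s1 leaves.

s1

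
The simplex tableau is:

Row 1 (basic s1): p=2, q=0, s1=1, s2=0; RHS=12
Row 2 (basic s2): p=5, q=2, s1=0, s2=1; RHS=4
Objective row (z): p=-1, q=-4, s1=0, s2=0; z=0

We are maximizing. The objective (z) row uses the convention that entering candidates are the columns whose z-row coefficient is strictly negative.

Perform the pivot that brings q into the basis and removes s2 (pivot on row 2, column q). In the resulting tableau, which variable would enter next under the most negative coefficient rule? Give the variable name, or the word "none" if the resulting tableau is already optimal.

none

Pivot element 2. New z-row = old z-row − (-4)·(row 2/2).
Updated z-row coefficients: p: 9, q: 0, s1: 0, s2: 2.
No coefficient is strictly negative; the tableau after this pivot is optimal.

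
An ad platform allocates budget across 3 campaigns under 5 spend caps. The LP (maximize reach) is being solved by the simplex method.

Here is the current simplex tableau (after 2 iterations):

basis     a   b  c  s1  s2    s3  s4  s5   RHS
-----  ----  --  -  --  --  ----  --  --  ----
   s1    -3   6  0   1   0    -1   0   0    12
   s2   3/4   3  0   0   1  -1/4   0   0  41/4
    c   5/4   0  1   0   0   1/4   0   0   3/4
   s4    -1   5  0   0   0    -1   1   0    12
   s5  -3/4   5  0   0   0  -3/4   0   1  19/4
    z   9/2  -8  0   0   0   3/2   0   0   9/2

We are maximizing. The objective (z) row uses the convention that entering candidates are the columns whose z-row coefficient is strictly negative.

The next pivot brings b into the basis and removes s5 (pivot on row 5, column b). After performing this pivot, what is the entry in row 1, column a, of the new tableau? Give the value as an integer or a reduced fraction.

Pivot element is row 5, column b: 5.
Normalize row 5: new (row 5, a) = (-3/4)/5 = -3/20.
row 1 ← row 1 − 6·(new row 5): -3 − 6·(-3/20) = -21/10.

-21/10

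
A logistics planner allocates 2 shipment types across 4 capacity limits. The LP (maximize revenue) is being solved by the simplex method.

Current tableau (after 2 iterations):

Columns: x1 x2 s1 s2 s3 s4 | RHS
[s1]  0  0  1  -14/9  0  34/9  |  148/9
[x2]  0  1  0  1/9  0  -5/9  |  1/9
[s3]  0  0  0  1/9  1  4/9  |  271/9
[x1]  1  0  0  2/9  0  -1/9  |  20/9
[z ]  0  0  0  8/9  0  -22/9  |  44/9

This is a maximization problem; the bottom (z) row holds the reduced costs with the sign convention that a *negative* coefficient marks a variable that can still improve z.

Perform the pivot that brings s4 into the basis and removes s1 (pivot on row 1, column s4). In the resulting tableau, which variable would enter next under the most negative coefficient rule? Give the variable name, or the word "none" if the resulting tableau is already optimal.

s2

Pivot element 34/9. New z-row = old z-row − (-22/9)·(row 1/(34/9)).
Updated z-row coefficients: x1: 0, x2: 0, s1: 11/17, s2: -2/17, s3: 0, s4: 0.
The most negative is -2/17 in column s2, so s2 would enter next.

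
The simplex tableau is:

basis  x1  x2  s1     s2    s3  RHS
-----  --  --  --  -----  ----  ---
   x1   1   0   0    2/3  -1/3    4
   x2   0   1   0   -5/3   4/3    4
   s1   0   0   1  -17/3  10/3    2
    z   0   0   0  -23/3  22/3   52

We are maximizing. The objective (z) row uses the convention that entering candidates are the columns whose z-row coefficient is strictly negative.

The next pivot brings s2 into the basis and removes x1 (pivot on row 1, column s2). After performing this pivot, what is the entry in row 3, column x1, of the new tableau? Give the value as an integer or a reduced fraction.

17/2

Pivot element is row 1, column s2: 2/3.
Normalize row 1: new (row 1, x1) = 1/(2/3) = 3/2.
row 3 ← row 3 − (-17/3)·(new row 1): 0 − (-17/3)·(3/2) = 17/2.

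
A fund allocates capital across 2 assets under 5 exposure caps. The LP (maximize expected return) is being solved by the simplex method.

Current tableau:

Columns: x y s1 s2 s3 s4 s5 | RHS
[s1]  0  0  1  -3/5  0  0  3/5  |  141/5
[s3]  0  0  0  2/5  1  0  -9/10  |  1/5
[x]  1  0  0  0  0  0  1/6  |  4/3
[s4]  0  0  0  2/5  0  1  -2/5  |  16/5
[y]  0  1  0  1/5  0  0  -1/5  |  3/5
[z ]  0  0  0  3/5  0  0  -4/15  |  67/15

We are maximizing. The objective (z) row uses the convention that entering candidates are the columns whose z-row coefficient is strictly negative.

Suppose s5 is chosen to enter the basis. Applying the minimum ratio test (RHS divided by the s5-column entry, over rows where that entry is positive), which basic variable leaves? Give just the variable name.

Ratios: row 1 (s1): (141/5)/(3/5) = 47; row 2 (s3): entry -9/10 ≤ 0, skip; row 3 (x): (4/3)/(1/6) = 8; row 4 (s4): entry -2/5 ≤ 0, skip; row 5 (y): entry -1/5 ≤ 0, skip.
Minimum ratio 8 is in the x row, so x leaves.

x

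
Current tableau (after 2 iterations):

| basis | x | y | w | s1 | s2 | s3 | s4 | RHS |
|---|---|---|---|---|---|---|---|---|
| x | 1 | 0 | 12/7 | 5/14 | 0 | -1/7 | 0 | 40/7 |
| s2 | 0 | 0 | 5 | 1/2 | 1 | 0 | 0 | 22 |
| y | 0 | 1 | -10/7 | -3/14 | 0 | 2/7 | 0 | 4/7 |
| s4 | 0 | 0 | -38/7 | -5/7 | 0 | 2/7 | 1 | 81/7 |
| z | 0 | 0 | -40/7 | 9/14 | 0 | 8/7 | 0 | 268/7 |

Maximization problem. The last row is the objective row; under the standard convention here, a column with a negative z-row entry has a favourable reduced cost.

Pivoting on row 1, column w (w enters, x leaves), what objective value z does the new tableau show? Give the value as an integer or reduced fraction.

Minimum ratio for w: (40/7)/(12/7) = 10/3.
z changes by −(z-row coeff of w)·ratio = −(-40/7)·(10/3) = 400/21.
New z = 268/7 + (400/21) = 172/3.

172/3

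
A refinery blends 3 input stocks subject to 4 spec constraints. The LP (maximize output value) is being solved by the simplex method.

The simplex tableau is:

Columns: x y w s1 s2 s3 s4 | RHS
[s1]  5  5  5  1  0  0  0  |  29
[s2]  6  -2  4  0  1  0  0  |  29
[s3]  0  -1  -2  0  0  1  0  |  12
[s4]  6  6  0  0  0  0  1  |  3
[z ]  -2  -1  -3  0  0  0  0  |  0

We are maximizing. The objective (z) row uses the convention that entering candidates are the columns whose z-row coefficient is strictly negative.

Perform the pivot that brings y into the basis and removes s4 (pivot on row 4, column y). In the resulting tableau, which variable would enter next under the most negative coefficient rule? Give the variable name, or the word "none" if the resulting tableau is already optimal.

Pivot element 6. New z-row = old z-row − (-1)·(row 4/6).
Updated z-row coefficients: x: -1, y: 0, w: -3, s1: 0, s2: 0, s3: 0, s4: 1/6.
The most negative is -3 in column w, so w would enter next.

w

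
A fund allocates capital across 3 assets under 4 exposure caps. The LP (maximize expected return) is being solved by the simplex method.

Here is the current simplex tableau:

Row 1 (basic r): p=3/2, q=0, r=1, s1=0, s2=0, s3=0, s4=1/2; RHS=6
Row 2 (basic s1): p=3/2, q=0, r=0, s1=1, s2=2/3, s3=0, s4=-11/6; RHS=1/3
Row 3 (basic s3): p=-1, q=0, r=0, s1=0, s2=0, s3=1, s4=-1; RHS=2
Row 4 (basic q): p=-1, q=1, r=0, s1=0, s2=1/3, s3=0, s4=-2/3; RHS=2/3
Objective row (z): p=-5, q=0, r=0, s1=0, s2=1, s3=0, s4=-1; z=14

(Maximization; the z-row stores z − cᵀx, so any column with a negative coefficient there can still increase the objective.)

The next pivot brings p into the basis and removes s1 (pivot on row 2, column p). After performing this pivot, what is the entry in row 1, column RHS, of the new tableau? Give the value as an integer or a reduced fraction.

Pivot element is row 2, column p: 3/2.
Normalize row 2: new (row 2, RHS) = (1/3)/(3/2) = 2/9.
row 1 ← row 1 − (3/2)·(new row 2): 6 − (3/2)·(2/9) = 17/3.

17/3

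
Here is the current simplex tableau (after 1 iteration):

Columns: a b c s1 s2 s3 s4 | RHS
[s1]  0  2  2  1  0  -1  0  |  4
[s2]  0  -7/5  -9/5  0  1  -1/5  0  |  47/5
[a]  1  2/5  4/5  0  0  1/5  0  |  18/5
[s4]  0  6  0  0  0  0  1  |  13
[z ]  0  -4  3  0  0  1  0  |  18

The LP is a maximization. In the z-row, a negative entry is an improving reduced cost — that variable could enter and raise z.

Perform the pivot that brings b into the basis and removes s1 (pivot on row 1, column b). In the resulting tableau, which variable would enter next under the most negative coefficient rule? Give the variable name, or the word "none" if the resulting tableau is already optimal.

Pivot element 2. New z-row = old z-row − (-4)·(row 1/2).
Updated z-row coefficients: a: 0, b: 0, c: 7, s1: 2, s2: 0, s3: -1, s4: 0.
The most negative is -1 in column s3, so s3 would enter next.

s3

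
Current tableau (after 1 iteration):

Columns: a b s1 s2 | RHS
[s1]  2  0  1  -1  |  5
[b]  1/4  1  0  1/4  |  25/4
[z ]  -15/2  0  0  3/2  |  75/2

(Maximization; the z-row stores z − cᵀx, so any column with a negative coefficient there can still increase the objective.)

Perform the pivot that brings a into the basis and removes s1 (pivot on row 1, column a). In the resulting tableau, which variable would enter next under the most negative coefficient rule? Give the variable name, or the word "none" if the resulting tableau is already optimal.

Pivot element 2. New z-row = old z-row − (-15/2)·(row 1/2).
Updated z-row coefficients: a: 0, b: 0, s1: 15/4, s2: -9/4.
The most negative is -9/4 in column s2, so s2 would enter next.

s2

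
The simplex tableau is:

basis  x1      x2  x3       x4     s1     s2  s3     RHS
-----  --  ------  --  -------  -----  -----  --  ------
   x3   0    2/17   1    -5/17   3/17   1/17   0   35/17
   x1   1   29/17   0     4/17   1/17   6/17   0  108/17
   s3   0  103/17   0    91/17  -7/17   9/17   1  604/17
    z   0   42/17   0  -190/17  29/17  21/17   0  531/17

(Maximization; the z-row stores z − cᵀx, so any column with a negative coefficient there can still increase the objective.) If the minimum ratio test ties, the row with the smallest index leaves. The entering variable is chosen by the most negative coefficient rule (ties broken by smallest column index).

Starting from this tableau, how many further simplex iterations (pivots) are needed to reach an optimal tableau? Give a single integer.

pivot: x4 in, s3 out → z = 9593/91
No improving column remains; optimal.

1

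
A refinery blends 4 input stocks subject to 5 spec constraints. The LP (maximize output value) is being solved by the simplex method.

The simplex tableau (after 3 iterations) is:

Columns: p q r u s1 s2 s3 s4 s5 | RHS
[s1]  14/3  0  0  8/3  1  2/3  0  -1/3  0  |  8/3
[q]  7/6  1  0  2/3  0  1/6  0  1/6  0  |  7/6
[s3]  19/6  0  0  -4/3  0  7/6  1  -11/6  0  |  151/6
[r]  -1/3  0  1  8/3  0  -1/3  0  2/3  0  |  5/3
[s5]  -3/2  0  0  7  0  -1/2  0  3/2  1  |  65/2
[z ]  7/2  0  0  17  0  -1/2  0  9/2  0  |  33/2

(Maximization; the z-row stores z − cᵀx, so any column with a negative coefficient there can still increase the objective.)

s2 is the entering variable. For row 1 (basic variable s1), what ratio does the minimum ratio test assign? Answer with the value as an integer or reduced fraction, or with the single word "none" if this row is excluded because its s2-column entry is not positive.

4

Ratio = RHS / (s2 entry) = (8/3) / (2/3) = 4.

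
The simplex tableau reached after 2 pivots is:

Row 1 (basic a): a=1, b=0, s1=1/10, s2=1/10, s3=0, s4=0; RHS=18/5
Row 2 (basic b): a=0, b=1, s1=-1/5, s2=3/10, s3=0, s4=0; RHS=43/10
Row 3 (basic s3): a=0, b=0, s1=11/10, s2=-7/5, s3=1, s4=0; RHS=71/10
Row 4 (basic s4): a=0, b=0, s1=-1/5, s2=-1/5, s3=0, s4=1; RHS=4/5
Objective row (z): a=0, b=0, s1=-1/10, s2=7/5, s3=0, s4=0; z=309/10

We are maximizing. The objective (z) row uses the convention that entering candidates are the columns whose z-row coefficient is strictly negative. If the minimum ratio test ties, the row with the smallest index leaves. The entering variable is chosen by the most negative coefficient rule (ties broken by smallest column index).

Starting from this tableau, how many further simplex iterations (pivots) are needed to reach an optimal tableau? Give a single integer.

pivot: s1 in, s3 out → z = 347/11
No improving column remains; optimal.

1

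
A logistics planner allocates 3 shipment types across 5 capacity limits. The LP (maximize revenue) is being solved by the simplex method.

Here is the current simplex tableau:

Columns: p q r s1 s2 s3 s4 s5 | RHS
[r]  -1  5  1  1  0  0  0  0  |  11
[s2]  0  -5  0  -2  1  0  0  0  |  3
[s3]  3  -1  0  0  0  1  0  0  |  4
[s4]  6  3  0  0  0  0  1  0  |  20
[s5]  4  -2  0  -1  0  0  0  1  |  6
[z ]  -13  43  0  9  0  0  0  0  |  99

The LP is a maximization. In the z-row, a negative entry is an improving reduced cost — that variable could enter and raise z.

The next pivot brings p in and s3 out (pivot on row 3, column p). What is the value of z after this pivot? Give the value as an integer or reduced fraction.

Minimum ratio for p: 4/3 = 4/3.
z changes by −(z-row coeff of p)·ratio = −(-13)·(4/3) = 52/3.
New z = 99 + (52/3) = 349/3.

349/3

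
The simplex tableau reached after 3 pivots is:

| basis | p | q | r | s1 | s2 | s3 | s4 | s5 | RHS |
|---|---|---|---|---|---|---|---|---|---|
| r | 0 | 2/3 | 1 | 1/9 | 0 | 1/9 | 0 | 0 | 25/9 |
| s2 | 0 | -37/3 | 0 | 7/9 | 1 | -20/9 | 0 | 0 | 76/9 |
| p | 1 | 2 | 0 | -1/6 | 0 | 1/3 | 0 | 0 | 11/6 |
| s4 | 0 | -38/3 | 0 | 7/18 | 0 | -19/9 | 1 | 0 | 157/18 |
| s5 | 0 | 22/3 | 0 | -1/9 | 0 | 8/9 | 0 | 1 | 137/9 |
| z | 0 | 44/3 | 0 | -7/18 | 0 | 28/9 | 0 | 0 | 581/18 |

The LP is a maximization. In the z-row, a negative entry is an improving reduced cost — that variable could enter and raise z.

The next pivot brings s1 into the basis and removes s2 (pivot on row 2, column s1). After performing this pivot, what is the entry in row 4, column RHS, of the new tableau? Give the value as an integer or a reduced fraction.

9/2

Pivot element is row 2, column s1: 7/9.
Normalize row 2: new (row 2, RHS) = (76/9)/(7/9) = 76/7.
row 4 ← row 4 − (7/18)·(new row 2): 157/18 − (7/18)·(76/7) = 9/2.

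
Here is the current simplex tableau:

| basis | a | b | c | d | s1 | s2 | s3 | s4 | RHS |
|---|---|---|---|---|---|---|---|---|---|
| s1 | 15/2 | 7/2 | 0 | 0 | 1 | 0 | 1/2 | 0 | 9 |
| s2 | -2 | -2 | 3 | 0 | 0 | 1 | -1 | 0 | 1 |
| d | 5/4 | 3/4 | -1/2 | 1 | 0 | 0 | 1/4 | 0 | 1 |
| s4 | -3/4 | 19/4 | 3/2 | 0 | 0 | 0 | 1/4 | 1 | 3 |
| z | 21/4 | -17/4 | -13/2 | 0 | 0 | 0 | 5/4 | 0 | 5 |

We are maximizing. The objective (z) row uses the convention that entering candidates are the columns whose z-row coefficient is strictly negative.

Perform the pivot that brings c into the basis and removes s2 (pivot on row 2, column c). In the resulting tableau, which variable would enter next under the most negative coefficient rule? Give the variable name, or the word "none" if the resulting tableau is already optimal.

b

Pivot element 3. New z-row = old z-row − (-13/2)·(row 2/3).
Updated z-row coefficients: a: 11/12, b: -103/12, c: 0, d: 0, s1: 0, s2: 13/6, s3: -11/12, s4: 0.
The most negative is -103/12 in column b, so b would enter next.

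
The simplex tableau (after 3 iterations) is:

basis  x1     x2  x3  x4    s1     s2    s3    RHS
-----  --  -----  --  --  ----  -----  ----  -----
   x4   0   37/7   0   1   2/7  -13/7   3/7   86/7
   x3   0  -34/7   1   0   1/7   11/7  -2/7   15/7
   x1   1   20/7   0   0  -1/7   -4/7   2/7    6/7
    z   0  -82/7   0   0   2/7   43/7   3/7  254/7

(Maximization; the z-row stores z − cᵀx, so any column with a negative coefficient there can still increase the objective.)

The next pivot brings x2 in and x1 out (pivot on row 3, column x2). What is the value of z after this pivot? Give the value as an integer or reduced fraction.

199/5

Minimum ratio for x2: (6/7)/(20/7) = 3/10.
z changes by −(z-row coeff of x2)·ratio = −(-82/7)·(3/10) = 123/35.
New z = 254/7 + (123/35) = 199/5.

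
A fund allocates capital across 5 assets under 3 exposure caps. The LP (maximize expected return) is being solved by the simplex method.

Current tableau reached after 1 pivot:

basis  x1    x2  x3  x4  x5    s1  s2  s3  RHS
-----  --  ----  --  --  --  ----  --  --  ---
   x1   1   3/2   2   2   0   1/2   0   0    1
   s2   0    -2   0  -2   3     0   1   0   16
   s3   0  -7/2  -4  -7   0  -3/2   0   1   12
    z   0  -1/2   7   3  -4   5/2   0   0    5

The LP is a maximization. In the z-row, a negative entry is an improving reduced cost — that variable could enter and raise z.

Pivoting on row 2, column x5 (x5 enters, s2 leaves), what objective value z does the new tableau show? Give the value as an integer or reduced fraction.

Minimum ratio for x5: 16/3 = 16/3.
z changes by −(z-row coeff of x5)·ratio = −(-4)·(16/3) = 64/3.
New z = 5 + (64/3) = 79/3.

79/3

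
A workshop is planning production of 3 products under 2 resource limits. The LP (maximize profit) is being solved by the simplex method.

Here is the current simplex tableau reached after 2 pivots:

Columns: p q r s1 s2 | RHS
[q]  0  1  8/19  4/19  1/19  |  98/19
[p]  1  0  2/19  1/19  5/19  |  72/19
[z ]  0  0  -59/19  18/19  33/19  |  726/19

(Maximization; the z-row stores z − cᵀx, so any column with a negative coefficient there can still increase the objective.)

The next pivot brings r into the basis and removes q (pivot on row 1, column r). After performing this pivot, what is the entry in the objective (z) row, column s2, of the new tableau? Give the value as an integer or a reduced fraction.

Pivot element is row 1, column r: 8/19.
Normalize row 1: new (row 1, s2) = (1/19)/(8/19) = 1/8.
z-row ← z-row − (-59/19)·(new row 1): 33/19 − (-59/19)·(1/8) = 17/8.

17/8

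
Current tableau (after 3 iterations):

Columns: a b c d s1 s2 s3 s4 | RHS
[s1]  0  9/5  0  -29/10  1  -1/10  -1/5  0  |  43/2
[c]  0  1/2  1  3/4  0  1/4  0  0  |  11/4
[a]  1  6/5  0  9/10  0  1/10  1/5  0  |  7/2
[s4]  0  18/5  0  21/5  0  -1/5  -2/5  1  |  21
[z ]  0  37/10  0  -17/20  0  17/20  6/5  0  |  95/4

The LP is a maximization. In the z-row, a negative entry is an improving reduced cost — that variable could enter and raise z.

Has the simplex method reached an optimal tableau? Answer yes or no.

Column d has objective-row coefficient -17/20, which is negative; an improving pivot exists, so not yet optimal.

no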